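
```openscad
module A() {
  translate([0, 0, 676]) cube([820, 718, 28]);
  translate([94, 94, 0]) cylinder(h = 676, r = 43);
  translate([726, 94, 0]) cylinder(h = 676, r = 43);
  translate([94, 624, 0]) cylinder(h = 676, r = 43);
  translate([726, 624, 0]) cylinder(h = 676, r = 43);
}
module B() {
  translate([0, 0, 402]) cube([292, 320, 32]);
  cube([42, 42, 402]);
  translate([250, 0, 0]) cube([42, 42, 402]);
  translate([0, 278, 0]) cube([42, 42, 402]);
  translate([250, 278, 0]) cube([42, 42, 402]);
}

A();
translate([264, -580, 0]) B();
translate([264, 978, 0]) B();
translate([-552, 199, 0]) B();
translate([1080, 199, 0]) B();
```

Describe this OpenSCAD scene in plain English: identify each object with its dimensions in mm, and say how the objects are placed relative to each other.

A is a rectangular dining table. The top is 820×718×28 mm with its upper surface at z = 704 mm. It stands on four round legs of 86 mm diameter, each leg's bounding box inset 51 mm from the nearest pair of top edges, running from the floor to the underside of the top.

B is a four-legged stool. The seat is a 292×320×32 mm slab whose top surface is at z = 434 mm; four square legs, each 42×42 mm in cross-section, run from the floor (z = 0) to the underside of the seat, each flush with a corner of the seat.

Four stools sit around the table at the −y, +y, −x, +x sides.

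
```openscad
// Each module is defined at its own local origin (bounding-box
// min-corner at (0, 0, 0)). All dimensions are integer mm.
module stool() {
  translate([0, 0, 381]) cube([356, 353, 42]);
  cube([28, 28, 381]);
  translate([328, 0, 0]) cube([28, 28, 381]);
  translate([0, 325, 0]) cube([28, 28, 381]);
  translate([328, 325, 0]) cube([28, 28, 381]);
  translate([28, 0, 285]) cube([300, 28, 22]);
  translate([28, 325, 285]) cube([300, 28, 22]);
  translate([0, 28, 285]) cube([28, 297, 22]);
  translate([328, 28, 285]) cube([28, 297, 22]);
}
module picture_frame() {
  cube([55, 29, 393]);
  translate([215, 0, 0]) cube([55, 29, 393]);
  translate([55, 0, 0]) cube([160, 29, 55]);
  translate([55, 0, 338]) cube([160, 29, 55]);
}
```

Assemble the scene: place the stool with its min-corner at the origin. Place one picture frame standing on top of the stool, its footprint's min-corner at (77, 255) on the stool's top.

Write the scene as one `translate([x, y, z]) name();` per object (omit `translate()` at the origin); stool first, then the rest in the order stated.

stool();
translate([77, 255, 423]) picture_frame();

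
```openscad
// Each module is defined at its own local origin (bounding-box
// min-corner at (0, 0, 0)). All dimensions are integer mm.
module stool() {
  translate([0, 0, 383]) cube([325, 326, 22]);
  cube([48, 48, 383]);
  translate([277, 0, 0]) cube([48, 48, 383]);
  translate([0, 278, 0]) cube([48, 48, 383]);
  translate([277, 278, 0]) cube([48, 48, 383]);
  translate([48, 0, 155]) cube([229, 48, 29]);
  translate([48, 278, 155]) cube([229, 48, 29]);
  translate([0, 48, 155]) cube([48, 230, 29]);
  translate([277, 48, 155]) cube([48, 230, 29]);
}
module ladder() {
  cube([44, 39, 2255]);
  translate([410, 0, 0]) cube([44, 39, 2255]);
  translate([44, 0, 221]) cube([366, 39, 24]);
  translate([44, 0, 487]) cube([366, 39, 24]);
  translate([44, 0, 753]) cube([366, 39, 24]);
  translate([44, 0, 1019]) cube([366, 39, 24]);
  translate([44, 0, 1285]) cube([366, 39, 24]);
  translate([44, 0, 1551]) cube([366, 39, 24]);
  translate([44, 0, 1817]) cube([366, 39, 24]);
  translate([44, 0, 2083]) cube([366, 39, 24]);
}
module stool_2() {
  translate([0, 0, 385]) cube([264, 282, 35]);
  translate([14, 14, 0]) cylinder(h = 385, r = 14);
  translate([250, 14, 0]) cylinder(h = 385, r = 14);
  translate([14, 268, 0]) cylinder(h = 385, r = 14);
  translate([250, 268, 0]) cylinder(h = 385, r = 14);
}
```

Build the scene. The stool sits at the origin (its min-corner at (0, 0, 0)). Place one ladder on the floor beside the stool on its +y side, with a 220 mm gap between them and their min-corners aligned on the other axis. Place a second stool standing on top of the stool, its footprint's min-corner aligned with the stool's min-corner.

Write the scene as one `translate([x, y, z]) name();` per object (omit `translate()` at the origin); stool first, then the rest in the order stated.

stool();
translate([0, 546, 0]) ladder();
translate([0, 0, 405]) stool_2();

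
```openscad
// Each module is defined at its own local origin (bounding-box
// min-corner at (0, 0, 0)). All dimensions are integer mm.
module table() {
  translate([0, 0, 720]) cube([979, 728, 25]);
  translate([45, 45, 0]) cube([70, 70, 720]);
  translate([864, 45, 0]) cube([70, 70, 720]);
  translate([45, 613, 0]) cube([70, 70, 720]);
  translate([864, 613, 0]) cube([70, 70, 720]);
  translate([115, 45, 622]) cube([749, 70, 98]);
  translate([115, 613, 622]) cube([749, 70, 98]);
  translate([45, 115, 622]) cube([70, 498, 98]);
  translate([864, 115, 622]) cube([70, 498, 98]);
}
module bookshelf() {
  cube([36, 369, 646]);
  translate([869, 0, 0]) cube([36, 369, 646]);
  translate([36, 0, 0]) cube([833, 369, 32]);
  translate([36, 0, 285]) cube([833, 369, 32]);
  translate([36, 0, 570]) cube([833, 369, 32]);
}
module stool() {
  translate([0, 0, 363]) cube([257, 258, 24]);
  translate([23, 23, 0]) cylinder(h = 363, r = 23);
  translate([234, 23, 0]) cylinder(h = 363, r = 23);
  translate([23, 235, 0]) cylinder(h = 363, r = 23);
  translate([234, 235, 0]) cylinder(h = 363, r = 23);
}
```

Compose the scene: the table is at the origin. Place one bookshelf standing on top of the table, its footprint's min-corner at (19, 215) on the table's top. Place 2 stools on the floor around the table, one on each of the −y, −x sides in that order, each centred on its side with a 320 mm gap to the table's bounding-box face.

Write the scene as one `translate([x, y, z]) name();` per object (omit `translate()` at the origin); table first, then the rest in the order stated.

table();
translate([19, 215, 745]) bookshelf();
translate([361, -578, 0]) stool();
translate([-577, 235, 0]) stool();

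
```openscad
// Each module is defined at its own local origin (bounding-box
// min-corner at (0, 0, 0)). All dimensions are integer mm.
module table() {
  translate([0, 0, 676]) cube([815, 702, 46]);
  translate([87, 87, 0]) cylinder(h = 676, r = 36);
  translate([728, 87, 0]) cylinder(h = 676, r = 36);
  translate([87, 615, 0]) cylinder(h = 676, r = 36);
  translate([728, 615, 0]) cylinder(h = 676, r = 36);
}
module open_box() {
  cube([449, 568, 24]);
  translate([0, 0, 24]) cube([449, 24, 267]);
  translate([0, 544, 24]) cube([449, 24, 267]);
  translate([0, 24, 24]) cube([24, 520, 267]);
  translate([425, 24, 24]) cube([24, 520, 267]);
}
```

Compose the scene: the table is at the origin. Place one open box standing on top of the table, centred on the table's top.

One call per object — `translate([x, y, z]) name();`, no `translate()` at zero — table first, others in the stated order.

table();
translate([183, 67, 722]) open_box();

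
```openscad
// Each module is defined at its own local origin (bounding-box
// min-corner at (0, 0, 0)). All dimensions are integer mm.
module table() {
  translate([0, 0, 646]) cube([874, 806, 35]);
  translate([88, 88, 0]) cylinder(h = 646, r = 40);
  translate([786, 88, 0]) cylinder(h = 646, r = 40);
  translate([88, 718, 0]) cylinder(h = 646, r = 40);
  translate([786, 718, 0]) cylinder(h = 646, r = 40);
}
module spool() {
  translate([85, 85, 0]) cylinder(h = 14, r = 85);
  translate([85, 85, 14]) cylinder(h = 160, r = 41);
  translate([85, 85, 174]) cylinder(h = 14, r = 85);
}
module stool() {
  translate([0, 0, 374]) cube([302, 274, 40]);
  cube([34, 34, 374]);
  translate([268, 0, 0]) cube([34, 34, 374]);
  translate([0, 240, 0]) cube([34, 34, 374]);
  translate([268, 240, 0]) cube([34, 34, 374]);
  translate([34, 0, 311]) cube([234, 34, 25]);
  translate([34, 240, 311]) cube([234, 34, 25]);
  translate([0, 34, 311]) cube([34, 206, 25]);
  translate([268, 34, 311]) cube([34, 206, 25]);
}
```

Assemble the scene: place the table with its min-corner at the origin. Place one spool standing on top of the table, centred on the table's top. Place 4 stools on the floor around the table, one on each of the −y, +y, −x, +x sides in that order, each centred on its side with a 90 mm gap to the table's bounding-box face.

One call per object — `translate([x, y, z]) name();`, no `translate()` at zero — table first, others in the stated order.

table();
translate([352, 318, 681]) spool();
translate([286, -364, 0]) stool();
translate([286, 896, 0]) stool();
translate([-392, 266, 0]) stool();
translate([964, 266, 0]) stool();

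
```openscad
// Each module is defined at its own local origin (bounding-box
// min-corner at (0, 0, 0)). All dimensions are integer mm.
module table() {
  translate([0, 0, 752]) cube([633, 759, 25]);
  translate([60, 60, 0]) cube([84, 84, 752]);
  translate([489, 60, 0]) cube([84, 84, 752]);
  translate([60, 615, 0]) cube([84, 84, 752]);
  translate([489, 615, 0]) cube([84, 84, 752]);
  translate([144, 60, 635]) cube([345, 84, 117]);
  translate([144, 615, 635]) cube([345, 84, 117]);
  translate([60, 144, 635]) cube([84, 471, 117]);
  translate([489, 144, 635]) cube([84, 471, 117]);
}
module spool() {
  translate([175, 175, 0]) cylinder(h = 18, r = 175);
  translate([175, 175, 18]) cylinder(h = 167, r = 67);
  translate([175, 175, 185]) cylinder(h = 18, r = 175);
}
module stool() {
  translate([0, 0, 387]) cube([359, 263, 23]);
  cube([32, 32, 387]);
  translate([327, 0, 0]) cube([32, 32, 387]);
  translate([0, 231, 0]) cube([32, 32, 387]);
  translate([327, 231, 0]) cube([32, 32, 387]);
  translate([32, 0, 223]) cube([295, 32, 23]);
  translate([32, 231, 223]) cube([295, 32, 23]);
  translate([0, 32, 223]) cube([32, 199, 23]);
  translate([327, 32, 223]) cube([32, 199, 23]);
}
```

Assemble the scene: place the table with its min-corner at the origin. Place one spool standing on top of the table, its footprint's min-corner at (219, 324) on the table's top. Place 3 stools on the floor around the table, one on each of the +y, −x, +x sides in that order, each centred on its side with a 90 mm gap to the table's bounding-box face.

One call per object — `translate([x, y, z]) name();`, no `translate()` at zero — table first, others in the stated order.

table();
translate([219, 324, 777]) spool();
translate([137, 849, 0]) stool();
translate([-449, 248, 0]) stool();
translate([723, 248, 0]) stool();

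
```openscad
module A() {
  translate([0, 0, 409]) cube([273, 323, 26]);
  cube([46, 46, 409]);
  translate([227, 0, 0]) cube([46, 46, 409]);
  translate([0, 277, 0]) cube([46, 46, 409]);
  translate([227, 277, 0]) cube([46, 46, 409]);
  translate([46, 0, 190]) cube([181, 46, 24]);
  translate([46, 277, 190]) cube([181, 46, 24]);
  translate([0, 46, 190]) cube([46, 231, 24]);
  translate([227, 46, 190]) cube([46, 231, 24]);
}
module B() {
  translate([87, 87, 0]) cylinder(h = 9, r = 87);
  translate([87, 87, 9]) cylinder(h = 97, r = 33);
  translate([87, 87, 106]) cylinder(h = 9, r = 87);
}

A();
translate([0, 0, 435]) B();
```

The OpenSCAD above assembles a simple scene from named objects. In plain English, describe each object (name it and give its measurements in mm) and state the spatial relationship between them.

A is a four-legged stool. The seat is a 273×323×26 mm slab whose top surface is at z = 435 mm; four square legs, each 46×46 mm in cross-section, run from the floor (z = 0) to the underside of the seat, each flush with a corner of the seat. Four stretchers, 46 mm wide and 24 mm tall, connect adjacent legs with their undersides at z = 190 mm, each running between the inner faces of the legs it joins and aligned with the legs' outer faces on the other axis.

B is a spool: two coaxial disc flanges of radius 87 mm and thickness 9 mm, joined by a core cylinder of radius 33 mm and height 97 mm. The lower flange rests on z = 0 and the three cylinders share a vertical axis.

The spool is on top of the stool.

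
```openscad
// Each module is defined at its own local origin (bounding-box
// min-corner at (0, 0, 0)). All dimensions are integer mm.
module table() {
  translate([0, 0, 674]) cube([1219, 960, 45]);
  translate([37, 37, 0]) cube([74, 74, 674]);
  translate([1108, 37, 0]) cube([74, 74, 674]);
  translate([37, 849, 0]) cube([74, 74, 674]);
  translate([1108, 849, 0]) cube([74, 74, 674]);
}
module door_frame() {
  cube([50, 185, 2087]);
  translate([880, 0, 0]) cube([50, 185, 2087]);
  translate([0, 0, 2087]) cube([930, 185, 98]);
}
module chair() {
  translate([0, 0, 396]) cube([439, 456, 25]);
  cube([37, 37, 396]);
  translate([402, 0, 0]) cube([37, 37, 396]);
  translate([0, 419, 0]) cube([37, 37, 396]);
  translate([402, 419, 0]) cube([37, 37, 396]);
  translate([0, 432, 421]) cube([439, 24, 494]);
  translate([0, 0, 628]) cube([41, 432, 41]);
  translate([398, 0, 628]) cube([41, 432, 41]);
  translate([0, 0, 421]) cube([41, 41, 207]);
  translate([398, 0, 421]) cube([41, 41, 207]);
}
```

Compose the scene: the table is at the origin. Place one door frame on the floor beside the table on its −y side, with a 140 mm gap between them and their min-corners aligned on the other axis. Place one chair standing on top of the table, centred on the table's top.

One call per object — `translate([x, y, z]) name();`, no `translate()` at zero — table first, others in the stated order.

table();
translate([0, -325, 0]) door_frame();
translate([390, 252, 719]) chair();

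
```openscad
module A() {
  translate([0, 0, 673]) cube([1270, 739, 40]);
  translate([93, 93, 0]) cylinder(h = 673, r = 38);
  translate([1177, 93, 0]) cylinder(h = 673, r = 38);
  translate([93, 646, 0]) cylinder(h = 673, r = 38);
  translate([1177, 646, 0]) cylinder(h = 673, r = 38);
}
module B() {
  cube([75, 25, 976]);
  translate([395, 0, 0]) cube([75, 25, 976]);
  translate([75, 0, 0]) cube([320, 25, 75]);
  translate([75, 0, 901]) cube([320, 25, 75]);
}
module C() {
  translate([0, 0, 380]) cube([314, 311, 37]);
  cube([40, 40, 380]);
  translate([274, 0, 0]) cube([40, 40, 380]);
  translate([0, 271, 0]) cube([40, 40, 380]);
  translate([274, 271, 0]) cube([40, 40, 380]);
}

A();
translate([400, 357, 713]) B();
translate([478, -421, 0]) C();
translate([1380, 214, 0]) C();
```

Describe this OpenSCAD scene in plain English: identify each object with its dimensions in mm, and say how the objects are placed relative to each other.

A is a table: top 1270 mm (x) × 739 mm (y), 40 mm thick, upper face at z = 713 mm, on four round legs of 76 mm diameter, each leg's bounding box inset 55 mm from the nearest pair of top edges, running from z = 0 to the bottom of the top.

B is a rectangular picture frame lying in the x–z plane (depth along y). The opening is 320 mm wide (x) by 826 mm tall (z), surrounded by a border 75 mm wide on all four sides. The frame is 25 mm deep and is made of two full-height vertical stiles with two horizontal rails fitted between them.

C is a four-legged stool. The seat is a 314×311×37 mm slab whose top surface is at z = 417 mm; four square legs, each 40×40 mm in cross-section, run from the floor (z = 0) to the underside of the seat, each flush with a corner of the seat.

The picture frame is on top of the table, centred. Two stools sit around the table at the −y, +x sides.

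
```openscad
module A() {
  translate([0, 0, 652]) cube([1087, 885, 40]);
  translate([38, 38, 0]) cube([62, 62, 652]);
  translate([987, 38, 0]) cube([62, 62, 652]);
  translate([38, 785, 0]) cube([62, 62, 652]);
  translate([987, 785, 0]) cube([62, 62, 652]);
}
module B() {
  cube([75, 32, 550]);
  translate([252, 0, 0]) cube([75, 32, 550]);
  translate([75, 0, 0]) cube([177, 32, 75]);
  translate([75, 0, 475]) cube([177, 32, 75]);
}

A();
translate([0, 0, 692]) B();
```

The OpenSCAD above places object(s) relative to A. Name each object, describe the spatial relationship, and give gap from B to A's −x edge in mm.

The picture frame's min-x is at 0; the table's min-x is 0; gap = 0 mm.

A is a table. B is a picture frame. The picture frame is on top of the table. The gap from the picture frame to the table's −x edge is 0 mm.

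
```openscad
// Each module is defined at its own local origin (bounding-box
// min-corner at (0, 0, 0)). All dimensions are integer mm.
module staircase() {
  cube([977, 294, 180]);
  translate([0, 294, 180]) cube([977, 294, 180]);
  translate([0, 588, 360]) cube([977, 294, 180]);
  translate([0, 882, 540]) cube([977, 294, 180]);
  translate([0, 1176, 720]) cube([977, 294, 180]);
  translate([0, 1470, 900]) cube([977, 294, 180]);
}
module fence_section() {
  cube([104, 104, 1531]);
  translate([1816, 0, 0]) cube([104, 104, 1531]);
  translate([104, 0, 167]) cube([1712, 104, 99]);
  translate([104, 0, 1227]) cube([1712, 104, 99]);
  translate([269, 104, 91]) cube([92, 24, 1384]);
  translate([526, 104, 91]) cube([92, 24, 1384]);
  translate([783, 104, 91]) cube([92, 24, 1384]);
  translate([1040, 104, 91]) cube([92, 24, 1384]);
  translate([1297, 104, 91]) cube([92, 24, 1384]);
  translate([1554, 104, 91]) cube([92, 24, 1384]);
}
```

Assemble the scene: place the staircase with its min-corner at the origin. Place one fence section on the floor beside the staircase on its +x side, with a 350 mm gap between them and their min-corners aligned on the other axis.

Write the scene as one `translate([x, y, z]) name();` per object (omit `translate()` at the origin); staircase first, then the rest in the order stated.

staircase();
translate([1327, 0, 0]) fence_section();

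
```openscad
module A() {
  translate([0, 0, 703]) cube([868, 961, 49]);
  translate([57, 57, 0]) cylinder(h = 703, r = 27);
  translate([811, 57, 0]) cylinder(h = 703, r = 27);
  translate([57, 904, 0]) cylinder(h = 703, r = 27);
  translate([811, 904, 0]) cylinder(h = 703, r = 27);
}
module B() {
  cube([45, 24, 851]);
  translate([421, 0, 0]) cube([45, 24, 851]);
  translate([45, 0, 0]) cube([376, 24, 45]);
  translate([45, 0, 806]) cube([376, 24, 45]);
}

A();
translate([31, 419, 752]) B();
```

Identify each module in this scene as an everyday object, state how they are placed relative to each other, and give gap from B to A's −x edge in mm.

The picture frame's min-x is at 31; the table's min-x is 0; gap = 31 mm.

A is a table. B is a picture frame. The picture frame is on top of the table. The gap from the picture frame to the table's −x edge is 31 mm.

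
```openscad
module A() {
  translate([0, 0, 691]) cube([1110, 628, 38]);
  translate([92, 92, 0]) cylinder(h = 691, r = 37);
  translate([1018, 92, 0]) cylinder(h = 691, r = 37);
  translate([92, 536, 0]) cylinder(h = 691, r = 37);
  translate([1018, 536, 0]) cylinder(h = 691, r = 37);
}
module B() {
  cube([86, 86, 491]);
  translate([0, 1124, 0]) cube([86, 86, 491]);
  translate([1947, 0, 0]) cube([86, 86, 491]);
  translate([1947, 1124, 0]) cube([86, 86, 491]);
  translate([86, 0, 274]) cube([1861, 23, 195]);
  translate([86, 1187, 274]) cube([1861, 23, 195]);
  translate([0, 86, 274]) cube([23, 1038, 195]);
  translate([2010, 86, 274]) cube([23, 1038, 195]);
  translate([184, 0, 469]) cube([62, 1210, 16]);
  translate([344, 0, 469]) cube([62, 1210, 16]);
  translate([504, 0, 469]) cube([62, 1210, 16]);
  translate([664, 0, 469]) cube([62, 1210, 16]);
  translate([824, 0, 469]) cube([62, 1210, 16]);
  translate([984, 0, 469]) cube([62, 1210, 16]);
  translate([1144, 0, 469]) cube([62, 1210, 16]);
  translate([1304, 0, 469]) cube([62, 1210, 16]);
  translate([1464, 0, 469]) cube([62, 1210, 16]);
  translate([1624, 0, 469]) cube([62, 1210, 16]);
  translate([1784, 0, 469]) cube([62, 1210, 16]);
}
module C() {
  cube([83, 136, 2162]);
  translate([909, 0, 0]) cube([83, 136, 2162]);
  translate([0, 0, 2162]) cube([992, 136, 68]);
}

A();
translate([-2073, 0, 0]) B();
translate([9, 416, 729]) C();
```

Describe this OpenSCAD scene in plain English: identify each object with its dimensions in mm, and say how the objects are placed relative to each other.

A is a rectangular dining table. The top is 1110×628×38 mm with its upper surface at z = 729 mm. It stands on four round legs of 74 mm diameter, each leg's bounding box inset 55 mm from the nearest pair of top edges, running from the floor to the underside of the top.

B is a bed frame 2033 mm long (x) by 1210 mm wide (y). Four 86×86 mm corner posts, 491 mm tall, at the corners of the footprint. Four rails of 23 mm thickness and 195 mm height run between adjacent posts with their undersides at z = 274 mm, their outer faces flush with the outside of the frame (the two x-running rails run between the posts' inner faces; the two y-running rails run between the posts' inner faces). 11 slats, each 62 mm wide (x) and 16 mm thick, lie across the top of the two x-running rails, running the full 1210 mm width of the frame in y; the slats are evenly spaced along x between the inner faces of the end posts with equal gaps (rounded down to the nearest mm) at the −x end and between each pair — any rounding remainder accumulates at the +x end.

C is a rectangular door frame: two vertical jambs of 83×136 mm section, 2162 mm tall, with a clear opening 826 mm wide between their inner faces. A header 68 mm tall and 136 mm deep lies on top of the jambs and spans the full outside width.

The bed frame is on the floor beside the table on its −x side. The door frame is on top of the table.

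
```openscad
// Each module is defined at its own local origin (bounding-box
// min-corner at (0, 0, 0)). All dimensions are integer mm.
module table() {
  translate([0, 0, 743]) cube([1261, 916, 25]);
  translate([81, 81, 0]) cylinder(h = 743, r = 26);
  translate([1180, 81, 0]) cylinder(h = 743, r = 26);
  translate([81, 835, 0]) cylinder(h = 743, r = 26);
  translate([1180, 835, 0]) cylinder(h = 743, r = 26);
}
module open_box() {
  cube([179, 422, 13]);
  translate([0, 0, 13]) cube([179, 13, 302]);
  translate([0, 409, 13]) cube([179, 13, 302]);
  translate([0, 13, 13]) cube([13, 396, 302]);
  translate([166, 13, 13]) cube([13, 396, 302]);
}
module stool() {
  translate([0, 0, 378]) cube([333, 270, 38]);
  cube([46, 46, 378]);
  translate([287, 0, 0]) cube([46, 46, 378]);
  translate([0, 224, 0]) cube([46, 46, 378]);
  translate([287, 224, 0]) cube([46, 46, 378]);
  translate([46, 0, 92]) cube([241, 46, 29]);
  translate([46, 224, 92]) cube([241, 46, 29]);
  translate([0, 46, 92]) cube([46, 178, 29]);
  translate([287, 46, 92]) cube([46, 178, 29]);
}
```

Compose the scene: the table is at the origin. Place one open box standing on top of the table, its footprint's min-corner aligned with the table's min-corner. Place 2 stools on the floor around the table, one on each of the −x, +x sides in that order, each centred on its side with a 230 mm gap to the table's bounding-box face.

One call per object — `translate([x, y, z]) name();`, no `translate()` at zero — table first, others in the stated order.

table();
translate([0, 0, 768]) open_box();
translate([-563, 323, 0]) stool();
translate([1491, 323, 0]) stool();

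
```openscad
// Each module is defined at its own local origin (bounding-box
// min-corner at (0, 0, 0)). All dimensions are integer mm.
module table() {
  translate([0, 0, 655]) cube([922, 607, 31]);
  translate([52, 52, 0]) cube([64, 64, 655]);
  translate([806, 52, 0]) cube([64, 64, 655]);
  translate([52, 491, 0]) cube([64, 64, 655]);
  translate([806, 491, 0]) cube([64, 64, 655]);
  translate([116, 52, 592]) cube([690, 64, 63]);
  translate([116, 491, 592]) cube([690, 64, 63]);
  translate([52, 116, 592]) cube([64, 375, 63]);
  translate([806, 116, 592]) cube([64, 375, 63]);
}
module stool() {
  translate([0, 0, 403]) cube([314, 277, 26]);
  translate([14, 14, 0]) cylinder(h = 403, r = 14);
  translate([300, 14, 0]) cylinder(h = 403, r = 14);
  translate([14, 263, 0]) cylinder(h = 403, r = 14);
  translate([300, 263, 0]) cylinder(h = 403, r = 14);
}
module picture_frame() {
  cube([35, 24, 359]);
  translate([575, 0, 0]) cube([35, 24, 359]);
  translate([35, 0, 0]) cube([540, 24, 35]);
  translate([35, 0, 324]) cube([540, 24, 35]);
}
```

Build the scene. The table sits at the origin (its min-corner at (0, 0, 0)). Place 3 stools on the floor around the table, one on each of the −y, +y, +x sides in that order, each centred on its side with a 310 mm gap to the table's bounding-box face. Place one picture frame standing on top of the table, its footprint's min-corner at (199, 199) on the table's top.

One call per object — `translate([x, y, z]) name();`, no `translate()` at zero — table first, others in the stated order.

table();
translate([304, -587, 0]) stool();
translate([304, 917, 0]) stool();
translate([1232, 165, 0]) stool();
translate([199, 199, 686]) picture_frame();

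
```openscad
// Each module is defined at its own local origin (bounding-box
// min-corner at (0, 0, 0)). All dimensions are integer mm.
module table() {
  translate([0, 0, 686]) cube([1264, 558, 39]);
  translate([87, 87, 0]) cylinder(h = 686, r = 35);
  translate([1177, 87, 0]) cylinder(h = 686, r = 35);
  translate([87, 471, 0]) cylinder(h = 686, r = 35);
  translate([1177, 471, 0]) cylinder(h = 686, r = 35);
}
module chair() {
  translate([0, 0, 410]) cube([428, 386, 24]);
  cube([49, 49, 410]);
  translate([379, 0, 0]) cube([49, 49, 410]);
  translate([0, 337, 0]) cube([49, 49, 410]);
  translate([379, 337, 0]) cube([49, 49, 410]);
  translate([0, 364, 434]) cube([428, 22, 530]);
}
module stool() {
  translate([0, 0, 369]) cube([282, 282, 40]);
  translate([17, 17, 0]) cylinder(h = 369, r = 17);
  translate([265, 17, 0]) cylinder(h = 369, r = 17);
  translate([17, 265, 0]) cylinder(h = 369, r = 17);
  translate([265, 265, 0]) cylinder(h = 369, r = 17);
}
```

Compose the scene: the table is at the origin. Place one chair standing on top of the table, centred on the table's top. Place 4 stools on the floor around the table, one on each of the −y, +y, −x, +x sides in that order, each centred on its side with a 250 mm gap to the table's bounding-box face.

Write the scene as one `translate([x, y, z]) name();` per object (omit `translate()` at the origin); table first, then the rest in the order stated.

table();
translate([418, 86, 725]) chair();
translate([491, -532, 0]) stool();
translate([491, 808, 0]) stool();
translate([-532, 138, 0]) stool();
translate([1514, 138, 0]) stool();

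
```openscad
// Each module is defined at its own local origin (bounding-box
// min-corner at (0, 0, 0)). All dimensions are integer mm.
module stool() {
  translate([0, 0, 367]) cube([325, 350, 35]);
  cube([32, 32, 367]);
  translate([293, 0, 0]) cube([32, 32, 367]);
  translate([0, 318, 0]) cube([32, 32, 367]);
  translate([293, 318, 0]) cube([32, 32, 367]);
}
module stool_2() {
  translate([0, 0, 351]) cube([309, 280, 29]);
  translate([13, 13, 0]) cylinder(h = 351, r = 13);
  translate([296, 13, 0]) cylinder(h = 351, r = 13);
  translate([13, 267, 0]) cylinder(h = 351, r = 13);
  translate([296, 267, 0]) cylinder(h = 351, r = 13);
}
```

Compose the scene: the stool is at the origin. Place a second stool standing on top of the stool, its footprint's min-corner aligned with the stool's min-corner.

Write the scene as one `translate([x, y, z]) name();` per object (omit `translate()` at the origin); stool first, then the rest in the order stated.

stool();
translate([0, 0, 402]) stool_2();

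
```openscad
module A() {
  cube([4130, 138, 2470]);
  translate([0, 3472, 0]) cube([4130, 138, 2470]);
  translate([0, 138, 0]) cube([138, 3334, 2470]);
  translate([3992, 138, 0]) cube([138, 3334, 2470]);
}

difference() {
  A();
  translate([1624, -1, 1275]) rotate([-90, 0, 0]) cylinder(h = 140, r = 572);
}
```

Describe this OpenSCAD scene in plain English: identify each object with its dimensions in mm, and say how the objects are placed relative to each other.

A is the wall frame of a small rectangular building: four walls, each 2470 mm tall and 138 mm thick, enclosing a footprint 4130 mm (x) by 3610 mm (y) outside-to-outside, with no floor or roof. The front and back walls (the −y and +y sides) span the full width; the two side walls fit between them.

The house frame has a circular hole of radius 572 mm through its front wall, centred at (x = 1624, z = 1275).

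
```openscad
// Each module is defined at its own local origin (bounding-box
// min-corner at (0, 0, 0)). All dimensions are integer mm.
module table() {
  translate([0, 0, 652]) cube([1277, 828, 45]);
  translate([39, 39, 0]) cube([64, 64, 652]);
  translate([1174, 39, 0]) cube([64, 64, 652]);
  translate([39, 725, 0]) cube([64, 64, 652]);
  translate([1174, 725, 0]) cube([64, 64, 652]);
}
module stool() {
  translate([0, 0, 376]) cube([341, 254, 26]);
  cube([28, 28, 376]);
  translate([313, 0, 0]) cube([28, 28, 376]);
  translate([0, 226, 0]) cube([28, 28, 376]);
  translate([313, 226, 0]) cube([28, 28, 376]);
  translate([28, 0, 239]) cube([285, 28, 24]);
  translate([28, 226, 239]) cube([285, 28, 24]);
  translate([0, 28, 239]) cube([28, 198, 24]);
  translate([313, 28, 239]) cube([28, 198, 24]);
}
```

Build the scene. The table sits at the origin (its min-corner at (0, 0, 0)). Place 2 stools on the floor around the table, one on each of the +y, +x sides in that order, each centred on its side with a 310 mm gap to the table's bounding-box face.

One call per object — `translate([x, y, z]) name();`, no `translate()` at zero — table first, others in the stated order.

table();
translate([468, 1138, 0]) stool();
translate([1587, 287, 0]) stool();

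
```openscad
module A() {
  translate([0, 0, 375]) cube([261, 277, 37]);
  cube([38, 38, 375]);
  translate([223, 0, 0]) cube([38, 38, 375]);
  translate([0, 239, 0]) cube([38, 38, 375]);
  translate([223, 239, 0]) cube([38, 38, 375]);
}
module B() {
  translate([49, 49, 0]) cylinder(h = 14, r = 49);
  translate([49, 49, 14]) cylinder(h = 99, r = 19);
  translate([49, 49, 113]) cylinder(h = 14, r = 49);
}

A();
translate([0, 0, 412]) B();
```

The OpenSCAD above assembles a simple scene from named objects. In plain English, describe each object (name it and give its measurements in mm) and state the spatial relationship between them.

A is a four-legged stool. The seat is 261×277 mm, 37 mm thick, top at z = 412 mm. It stands on four square legs, each 38×38 mm in cross-section, from z = 0 to the seat underside, each flush with a corner of the seat.

B is a spool: two coaxial disc flanges of radius 49 mm and thickness 14 mm, joined by a core cylinder of radius 19 mm and height 99 mm. The lower flange rests on z = 0 and the three cylinders share a vertical axis.

The spool is on top of the stool.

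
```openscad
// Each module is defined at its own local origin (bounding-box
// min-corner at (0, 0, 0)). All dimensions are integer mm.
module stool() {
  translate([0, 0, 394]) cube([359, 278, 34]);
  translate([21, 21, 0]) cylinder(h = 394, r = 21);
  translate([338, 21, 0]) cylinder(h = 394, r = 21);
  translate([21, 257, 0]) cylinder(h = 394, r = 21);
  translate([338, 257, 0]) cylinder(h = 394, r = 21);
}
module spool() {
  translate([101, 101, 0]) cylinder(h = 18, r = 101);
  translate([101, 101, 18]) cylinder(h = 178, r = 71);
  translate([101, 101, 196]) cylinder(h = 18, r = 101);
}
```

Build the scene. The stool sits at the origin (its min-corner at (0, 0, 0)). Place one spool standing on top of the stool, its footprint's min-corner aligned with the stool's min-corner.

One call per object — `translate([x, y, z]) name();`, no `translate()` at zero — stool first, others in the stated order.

stool();
translate([0, 0, 428]) spool();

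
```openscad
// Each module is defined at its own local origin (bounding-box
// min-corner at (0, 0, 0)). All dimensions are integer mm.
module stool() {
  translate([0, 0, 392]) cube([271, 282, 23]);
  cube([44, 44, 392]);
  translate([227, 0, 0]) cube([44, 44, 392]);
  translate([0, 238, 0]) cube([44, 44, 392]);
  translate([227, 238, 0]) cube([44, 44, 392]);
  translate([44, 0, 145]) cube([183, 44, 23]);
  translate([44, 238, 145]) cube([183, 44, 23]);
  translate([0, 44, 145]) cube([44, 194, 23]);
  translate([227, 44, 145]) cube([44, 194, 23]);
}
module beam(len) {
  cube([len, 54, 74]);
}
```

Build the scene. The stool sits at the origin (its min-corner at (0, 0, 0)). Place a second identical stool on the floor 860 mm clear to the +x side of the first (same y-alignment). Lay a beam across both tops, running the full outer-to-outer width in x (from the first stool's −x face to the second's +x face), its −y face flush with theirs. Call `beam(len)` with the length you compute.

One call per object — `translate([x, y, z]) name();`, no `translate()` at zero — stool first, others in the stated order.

stool();
translate([1131, 0, 0]) stool();
translate([0, 0, 415]) beam(1402);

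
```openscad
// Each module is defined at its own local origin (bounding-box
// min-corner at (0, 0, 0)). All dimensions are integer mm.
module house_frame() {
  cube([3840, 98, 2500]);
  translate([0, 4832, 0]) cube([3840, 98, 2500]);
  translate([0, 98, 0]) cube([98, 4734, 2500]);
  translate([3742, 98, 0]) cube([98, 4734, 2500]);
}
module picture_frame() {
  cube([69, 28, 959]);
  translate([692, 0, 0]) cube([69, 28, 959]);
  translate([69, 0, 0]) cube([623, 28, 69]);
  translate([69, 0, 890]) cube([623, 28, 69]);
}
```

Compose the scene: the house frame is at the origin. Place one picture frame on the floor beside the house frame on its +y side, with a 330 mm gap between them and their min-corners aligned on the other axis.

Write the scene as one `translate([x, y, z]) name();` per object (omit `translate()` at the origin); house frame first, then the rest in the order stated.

house_frame();
translate([0, 5260, 0]) picture_frame();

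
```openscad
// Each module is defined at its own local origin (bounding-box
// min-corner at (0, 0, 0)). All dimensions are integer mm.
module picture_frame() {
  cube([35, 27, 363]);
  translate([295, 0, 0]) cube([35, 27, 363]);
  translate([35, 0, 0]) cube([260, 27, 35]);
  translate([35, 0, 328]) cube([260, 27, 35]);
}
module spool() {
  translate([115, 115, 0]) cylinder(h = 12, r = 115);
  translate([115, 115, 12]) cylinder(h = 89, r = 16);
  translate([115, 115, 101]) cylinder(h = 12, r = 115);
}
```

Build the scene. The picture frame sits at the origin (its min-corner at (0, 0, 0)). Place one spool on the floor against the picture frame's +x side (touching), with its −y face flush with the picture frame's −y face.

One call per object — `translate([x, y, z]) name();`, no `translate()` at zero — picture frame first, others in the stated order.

picture_frame();
translate([330, 0, 0]) spool();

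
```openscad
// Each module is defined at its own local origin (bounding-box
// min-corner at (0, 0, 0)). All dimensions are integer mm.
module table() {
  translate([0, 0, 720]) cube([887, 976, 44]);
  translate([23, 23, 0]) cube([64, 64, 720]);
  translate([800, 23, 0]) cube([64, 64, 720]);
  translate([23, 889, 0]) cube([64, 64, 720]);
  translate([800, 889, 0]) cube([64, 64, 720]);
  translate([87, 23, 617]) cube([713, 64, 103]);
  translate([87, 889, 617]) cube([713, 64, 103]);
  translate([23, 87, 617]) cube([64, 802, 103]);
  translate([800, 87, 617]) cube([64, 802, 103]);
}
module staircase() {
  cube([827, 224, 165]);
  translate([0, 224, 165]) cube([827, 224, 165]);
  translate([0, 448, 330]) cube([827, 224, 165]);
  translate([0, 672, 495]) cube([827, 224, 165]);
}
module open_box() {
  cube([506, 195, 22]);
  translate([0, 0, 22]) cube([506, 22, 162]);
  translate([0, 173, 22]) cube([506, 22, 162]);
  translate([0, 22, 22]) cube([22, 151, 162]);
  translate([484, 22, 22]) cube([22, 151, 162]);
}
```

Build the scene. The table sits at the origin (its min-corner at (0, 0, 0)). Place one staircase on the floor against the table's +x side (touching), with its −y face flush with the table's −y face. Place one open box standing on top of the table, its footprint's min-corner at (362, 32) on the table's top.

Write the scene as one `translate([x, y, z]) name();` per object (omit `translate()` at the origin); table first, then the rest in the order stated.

table();
translate([887, 0, 0]) staircase();
translate([362, 32, 764]) open_box();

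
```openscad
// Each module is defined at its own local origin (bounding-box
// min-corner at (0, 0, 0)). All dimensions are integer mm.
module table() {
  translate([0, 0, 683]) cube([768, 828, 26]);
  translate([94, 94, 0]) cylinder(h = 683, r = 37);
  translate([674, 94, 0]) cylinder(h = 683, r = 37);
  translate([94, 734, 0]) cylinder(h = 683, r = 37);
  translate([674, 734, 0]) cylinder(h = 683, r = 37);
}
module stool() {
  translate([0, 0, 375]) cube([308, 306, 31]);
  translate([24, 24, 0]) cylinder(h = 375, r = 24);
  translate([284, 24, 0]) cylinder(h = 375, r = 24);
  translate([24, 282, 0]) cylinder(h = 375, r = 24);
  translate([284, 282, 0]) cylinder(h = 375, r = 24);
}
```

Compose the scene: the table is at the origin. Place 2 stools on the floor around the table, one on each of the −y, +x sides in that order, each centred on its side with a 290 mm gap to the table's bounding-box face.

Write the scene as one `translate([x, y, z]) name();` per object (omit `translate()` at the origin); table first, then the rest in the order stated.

table();
translate([230, -596, 0]) stool();
translate([1058, 261, 0]) stool();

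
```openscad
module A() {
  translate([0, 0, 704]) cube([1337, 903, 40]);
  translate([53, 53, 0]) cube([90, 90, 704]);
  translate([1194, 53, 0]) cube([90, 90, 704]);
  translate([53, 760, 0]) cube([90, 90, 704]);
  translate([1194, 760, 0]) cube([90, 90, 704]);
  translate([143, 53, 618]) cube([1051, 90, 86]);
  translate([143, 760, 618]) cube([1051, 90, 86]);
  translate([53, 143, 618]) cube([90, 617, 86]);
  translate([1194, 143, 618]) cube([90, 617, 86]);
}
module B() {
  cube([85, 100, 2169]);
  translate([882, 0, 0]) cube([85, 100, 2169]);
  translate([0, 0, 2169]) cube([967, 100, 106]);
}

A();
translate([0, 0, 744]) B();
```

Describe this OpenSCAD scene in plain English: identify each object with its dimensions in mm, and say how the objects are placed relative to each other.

A is a table: top 1337 mm (x) × 903 mm (y), 40 mm thick, upper face at z = 744 mm, on four 90×90 mm square legs, each inset 53 mm from the nearest pair of top edges, running from z = 0 to the bottom of the top. Four apron rails, 90 mm thick and 86 mm tall, run between adjacent legs with their top edges flush with the underside of the top and their outer faces flush with the legs' outer faces.

B is a door frame. The clear opening is 797 mm wide and 2169 mm high. Two 85 mm wide jambs, 100 mm deep, stand either side of the opening from the floor to the top of the opening. A 106 mm thick head sits across the top of both jambs, spanning the full outside width of the frame.

The door frame is on top of the table.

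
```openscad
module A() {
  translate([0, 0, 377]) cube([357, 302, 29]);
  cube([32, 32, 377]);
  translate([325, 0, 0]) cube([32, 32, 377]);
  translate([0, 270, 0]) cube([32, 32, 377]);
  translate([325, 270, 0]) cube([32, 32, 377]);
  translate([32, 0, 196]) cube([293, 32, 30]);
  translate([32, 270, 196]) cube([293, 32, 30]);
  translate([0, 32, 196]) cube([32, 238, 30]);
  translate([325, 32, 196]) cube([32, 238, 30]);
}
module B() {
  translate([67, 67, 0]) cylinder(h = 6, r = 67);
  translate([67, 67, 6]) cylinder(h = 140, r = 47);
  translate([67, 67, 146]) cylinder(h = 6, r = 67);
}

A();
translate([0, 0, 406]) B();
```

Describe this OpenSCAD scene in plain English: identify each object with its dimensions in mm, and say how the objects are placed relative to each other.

A is a simple wooden stool: a rectangular seat 357 mm (x) by 302 mm (y), 29 mm thick, top face at z = 406 mm, on four square legs, each 32×32 mm in cross-section. The legs rest on z = 0, each flush with a corner of the seat. Four stretchers, 32 mm wide and 30 mm tall, connect adjacent legs with their undersides at z = 196 mm, each running between the inner faces of the legs it joins and aligned with the legs' outer faces on the other axis.

B is a spool: two coaxial disc flanges of radius 67 mm and thickness 6 mm, joined by a core cylinder of radius 47 mm and height 140 mm. The lower flange rests on z = 0 and the three cylinders share a vertical axis.

The spool is on top of the stool.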